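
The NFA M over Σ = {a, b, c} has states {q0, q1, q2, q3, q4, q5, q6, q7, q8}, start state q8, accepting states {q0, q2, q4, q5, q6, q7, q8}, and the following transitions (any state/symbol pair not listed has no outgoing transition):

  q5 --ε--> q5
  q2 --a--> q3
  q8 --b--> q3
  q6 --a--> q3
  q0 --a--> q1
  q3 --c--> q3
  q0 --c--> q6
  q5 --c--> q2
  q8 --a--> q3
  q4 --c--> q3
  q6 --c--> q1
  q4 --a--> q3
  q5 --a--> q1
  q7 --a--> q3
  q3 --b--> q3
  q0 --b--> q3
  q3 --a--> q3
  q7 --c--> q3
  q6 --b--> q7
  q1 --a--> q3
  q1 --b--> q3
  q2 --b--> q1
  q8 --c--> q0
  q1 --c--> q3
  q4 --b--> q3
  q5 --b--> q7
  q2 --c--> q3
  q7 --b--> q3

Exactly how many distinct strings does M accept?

The useful subgraph on states {q0, q6, q7, q8} is acyclic, so L(M) is finite; the longest accepting path visits 4 useful states, giving maximum string length 3.
Counting accepting paths from q8 by length: 1 of length 0, 1 of length 1, 1 of length 2, 1 of length 3. Total 4.

4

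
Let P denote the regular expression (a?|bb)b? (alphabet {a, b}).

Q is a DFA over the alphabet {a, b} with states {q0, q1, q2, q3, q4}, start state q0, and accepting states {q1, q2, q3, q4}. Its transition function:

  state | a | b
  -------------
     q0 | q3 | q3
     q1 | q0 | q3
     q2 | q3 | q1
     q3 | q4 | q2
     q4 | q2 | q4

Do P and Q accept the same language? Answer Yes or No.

The empty string ε is accepted by P but rejected by Q.
So L(P) ≠ L(Q).

No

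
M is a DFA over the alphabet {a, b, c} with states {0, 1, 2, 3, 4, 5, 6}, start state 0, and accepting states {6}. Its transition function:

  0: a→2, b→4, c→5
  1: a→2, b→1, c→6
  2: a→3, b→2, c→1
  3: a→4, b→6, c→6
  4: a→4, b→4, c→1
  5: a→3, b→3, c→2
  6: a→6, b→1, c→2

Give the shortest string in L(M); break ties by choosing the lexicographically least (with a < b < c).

aab

A breadth-first search from 0 reaches an accepting state first via the path 0 → 2 → 3 → 6 on input aab.
No string of length < 3 is accepted (BFS exhausts all shorter strings without reaching an accepting state), and aab is the lexicographically least accepting string of length 3.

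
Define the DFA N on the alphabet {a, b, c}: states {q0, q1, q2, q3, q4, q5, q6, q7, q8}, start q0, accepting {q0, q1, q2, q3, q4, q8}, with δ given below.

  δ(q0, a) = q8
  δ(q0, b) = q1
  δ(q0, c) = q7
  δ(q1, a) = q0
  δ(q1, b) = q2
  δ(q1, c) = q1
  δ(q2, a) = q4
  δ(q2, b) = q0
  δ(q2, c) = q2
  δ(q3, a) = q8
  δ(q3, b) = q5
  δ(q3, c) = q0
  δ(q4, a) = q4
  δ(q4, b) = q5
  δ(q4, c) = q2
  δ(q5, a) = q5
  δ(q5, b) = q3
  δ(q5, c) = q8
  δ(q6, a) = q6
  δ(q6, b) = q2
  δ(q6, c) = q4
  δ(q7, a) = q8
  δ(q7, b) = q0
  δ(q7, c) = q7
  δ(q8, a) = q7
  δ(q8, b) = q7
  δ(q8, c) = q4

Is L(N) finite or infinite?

infinite

State q0 is reachable from the start and can reach an accepting state, and it lies on the cycle q0 → q8 → q4 → q2 → q0.
Traversing that cycle any number of times yields accepted strings of unbounded length, so the language is infinite.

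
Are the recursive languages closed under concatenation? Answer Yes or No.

For an input of length n, try each of the n+1 split points, running the decider for L₁ on the prefix and the decider for L₂ on the suffix; accept if some split succeeds. Finitely many halting sub-runs, so this decides L₁L₂.
So the recursive languages are closed under concatenation.

Yes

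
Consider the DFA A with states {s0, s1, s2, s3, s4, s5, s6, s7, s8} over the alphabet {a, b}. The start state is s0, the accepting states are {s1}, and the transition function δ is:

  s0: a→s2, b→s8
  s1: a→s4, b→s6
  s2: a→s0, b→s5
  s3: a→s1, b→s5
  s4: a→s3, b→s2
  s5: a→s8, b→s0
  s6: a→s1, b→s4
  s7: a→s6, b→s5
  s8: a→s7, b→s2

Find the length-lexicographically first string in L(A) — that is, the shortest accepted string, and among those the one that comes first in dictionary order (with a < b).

baaa

A breadth-first search from s0 reaches an accepting state first via the path s0 → s8 → s7 → s6 → s1 on input baaa.
No string of length < 4 is accepted (BFS exhausts all shorter strings without reaching an accepting state), and baaa is the lexicographically least accepting string of length 4.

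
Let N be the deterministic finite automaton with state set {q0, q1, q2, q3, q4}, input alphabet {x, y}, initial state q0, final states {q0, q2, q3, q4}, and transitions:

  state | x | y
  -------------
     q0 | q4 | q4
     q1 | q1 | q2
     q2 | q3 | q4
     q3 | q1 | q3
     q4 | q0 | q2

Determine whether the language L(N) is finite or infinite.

infinite

State q0 is reachable from the start and can reach an accepting state, and it lies on the cycle q0 → q4 → q0.
Traversing that cycle any number of times yields accepted strings of unbounded length, so the language is infinite.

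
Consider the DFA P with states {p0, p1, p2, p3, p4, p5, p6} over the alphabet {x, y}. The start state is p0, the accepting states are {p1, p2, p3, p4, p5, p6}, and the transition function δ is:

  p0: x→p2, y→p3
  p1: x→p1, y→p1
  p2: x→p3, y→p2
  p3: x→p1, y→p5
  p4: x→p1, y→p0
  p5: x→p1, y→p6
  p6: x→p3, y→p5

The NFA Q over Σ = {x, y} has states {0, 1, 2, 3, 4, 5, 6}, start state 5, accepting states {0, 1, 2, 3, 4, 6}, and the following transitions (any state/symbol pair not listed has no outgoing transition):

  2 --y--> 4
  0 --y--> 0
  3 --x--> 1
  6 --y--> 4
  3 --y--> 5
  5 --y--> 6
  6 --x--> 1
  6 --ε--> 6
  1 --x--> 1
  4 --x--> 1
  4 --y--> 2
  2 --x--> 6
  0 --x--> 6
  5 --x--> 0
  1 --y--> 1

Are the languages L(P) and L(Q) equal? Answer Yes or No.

Yes

Exploring the product automaton P × Q from the start pair (p0, 5), following both machines on each input symbol, reaches 6 state pairs: (p0, 5), (p2, 0), (p3, 6), (p1, 1), (p5, 4), (p6, 2).
P accepts in {p1, p2, p3, p4, p5, p6} and Q accepts in {0, 1, 2, 3, 4, 6}. In every reachable pair the two components are either both accepting — (p2, 0), (p3, 6), (p1, 1), (p5, 4), (p6, 2) — or both non-accepting, so no string is accepted by exactly one of the machines: L(P) \ L(Q) and L(Q) \ L(P) are both empty.
Hence every string is accepted by P iff it is accepted by Q, and the two languages coincide.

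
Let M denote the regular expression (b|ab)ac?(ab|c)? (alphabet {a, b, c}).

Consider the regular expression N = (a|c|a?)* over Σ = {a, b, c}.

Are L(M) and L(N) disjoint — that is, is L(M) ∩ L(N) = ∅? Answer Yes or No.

Yes

Converting the expression M to a DFA (subset construction, then merging equivalent states) gives the minimal DFA with states {m0, m1, m2, m3, m4, m5, m6, m7}, start state m0, accepting states {m4, m6, m7} and transitions m0: a→m1, b→m2, c→m3; m1: a→m3, b→m2, c→m3; m2: a→m4, b→m3, c→m3; m3: a→m3, b→m3, c→m3; m4: a→m5, b→m3, c→m6; m5: a→m3, b→m7, c→m3; m6: a→m5, b→m3, c→m7; m7: a→m3, b→m3, c→m3.
Converting the expression N to a DFA (subset construction, then merging equivalent states) gives the minimal DFA with states {n0, n1}, start state n0, accepting states {n0} and transitions n0: a→n0, b→n1, c→n0; n1: a→n1, b→n1, c→n1.
Exploring the product automaton M × N from the start pair (m0, n0), following both machines on each input symbol, reaches 9 state pairs: (m0, n0), (m1, n0), (m2, n1), (m3, n0), (m4, n1), (m3, n1), (m5, n1), (m6, n1), (m7, n1).
M accepts in {m4, m6, m7} and N accepts in {n0}; no reachable pair has both components accepting, so no string drives both machines to acceptance simultaneously and L(M) ∩ L(N) = ∅.
So no string is accepted by both, and the intersection is empty.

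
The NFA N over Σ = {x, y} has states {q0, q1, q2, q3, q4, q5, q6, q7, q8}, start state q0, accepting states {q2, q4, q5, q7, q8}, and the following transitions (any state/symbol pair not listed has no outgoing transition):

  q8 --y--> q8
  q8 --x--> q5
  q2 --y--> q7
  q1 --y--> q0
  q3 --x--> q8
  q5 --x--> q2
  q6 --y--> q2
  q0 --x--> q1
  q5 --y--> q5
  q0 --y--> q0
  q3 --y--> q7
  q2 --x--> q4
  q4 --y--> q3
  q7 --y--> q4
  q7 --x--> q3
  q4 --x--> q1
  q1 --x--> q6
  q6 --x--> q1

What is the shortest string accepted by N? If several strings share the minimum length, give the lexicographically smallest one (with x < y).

xxy

A breadth-first search from q0 reaches an accepting state first via the path q0 → q1 → q6 → q2 on input xxy.
No string of length < 3 is accepted (BFS exhausts all shorter strings without reaching an accepting state), and xxy is the lexicographically least accepting string of length 3.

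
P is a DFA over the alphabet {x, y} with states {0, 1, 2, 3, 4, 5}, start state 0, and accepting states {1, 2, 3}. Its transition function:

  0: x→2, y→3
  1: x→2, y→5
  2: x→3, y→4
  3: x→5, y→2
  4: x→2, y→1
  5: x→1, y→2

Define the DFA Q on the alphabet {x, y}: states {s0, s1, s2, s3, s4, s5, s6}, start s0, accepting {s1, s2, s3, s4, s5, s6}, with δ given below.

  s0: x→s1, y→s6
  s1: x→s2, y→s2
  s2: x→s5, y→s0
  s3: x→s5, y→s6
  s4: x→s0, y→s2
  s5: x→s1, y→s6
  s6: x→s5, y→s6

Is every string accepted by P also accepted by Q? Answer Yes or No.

No

The string xxy is in L(P) but not in L(Q).
So L(P) ⊄ L(Q).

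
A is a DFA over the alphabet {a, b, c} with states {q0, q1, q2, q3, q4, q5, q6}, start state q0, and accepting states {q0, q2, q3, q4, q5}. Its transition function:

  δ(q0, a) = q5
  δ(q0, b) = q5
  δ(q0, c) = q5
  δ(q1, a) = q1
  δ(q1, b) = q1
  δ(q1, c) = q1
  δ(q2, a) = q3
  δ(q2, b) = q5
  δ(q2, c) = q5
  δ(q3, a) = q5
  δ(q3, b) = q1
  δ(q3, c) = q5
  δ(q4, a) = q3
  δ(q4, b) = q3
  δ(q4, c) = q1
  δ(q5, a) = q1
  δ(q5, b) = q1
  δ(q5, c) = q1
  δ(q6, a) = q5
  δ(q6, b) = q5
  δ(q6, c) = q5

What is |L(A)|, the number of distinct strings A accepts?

The useful subgraph on states {q0, q5} is acyclic, so L(A) is finite; the longest accepting path visits 2 useful states, giving maximum string length 1.
Counting accepting paths from q0 by length: 1 of length 0, 3 of length 1. Total 4.

4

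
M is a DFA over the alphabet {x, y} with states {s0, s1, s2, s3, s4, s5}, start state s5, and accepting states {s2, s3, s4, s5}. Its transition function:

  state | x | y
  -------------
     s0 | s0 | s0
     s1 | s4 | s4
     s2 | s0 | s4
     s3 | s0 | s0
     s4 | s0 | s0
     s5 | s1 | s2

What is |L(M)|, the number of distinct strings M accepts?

The useful subgraph on states {s1, s2, s4, s5} is acyclic, so L(M) is finite; the longest accepting path visits 3 useful states, giving maximum string length 2.
Counting accepting paths from s5 by length: 1 of length 0, 1 of length 1, 3 of length 2. Total 5.

5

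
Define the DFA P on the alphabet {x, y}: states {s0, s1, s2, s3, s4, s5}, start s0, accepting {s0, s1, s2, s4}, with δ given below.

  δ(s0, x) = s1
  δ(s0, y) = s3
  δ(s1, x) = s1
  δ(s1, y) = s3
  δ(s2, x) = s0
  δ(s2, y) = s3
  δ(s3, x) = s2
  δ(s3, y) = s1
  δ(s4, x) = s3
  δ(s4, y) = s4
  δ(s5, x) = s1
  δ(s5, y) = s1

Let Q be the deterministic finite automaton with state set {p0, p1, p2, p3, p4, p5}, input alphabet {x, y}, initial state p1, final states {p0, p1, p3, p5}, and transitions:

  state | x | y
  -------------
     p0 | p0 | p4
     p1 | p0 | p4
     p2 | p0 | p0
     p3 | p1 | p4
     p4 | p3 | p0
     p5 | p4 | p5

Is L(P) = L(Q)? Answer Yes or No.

Exploring the product automaton P × Q from the start pair (s0, p1), following both machines on each input symbol, reaches 4 state pairs: (s0, p1), (s1, p0), (s3, p4), (s2, p3).
P accepts in {s0, s1, s2, s4} and Q accepts in {p0, p1, p3, p5}. In every reachable pair the two components are either both accepting — (s0, p1), (s1, p0), (s2, p3) — or both non-accepting, so no string is accepted by exactly one of the machines: L(P) \ L(Q) and L(Q) \ L(P) are both empty.
Hence every string is accepted by P iff it is accepted by Q, and the two languages coincide.

Yes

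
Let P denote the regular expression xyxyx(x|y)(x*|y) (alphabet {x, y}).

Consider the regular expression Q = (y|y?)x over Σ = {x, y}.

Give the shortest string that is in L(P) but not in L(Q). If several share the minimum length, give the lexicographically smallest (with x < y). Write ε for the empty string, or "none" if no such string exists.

xyxyxx

The string xyxyxx is accepted by P but not by Q.
No shorter string lies in the difference, and xyxyxx is the lexicographically first length-6 string in L(P) \ L(Q).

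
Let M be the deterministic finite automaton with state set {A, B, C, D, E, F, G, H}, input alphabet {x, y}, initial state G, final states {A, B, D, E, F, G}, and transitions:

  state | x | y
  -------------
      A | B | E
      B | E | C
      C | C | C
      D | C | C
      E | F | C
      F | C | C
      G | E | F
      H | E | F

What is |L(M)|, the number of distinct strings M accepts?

4

The useful subgraph on states {E, F, G} is acyclic, so L(M) is finite; the longest accepting path visits 3 useful states, giving maximum string length 2.
Counting accepting paths from G by length: 1 of length 0, 2 of length 1, 1 of length 2. Total 4.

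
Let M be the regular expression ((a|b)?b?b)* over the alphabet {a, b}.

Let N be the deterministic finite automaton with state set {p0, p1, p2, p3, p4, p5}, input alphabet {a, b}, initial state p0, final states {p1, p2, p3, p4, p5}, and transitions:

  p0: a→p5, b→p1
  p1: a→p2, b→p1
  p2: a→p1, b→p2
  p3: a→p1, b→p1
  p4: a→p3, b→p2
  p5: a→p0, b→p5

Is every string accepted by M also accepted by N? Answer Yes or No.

The empty string ε is in L(M) but not in L(N).
So L(M) ⊄ L(N).

No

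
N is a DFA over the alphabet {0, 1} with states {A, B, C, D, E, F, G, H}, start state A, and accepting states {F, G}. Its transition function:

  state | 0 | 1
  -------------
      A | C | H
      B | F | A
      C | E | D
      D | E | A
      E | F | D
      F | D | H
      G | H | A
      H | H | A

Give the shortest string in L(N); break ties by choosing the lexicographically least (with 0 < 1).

000

A breadth-first search from A reaches an accepting state first via the path A → C → E → F on input 000.
No string of length < 3 is accepted (BFS exhausts all shorter strings without reaching an accepting state), and 000 is the lexicographically least accepting string of length 3.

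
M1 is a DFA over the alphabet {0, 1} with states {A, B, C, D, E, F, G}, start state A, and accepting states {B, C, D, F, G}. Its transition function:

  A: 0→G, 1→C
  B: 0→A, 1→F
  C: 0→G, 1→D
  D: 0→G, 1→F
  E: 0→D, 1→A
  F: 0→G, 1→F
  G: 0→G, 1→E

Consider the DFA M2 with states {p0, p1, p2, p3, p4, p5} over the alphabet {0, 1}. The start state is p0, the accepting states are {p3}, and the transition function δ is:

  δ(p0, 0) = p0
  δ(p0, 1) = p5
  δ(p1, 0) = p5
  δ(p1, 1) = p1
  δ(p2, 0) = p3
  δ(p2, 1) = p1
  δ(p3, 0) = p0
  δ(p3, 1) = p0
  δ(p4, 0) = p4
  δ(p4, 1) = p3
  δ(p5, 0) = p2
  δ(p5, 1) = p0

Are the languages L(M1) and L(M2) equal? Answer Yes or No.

The string 0 is accepted by M1 but rejected by M2.
So L(M1) ≠ L(M2).

No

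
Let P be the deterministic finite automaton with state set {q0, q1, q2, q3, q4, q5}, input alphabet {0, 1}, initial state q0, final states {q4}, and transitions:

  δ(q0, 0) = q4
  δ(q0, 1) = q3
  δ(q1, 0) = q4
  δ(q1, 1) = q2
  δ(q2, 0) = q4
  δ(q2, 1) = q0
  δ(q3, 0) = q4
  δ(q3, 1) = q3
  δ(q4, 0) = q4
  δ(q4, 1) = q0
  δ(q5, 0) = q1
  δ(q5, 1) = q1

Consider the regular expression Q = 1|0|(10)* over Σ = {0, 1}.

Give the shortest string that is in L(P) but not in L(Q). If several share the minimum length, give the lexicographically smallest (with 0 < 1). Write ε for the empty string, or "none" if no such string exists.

The string 00 is accepted by P but not by Q.
No shorter string lies in the difference, and 00 is the lexicographically first length-2 string in L(P) \ L(Q).

00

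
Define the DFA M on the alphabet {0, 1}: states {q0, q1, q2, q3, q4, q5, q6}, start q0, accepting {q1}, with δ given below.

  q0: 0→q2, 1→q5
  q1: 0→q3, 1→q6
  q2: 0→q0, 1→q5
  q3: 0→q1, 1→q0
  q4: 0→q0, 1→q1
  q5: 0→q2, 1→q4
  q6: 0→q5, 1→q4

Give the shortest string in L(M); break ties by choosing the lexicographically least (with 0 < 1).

A breadth-first search from q0 reaches an accepting state first via the path q0 → q5 → q4 → q1 on input 111.
No string of length < 3 is accepted (BFS exhausts all shorter strings without reaching an accepting state), and 111 is the lexicographically least accepting string of length 3.

111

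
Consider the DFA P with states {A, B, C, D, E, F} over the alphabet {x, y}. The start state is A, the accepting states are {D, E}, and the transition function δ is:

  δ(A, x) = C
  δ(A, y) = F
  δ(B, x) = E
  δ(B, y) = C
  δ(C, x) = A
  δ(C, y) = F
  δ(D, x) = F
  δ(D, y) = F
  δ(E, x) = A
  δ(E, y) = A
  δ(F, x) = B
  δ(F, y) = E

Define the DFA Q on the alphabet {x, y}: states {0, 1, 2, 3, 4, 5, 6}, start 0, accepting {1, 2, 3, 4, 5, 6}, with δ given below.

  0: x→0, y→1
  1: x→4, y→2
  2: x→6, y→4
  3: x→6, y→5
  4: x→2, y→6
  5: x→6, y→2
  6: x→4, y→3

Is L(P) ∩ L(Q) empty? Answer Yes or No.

No

The string yy is accepted by both P and Q.
Hence L(P) ∩ L(Q) ≠ ∅.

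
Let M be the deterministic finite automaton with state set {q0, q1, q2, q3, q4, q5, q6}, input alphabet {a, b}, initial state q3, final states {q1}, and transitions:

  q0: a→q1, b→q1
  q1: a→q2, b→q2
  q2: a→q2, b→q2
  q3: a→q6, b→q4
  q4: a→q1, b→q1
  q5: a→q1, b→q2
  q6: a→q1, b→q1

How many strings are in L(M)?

4

The useful subgraph on states {q1, q3, q4, q6} is acyclic, so L(M) is finite; the longest accepting path visits 3 useful states, giving maximum string length 2.
Counting accepting paths from q3 by length: 4 of length 2. Total 4.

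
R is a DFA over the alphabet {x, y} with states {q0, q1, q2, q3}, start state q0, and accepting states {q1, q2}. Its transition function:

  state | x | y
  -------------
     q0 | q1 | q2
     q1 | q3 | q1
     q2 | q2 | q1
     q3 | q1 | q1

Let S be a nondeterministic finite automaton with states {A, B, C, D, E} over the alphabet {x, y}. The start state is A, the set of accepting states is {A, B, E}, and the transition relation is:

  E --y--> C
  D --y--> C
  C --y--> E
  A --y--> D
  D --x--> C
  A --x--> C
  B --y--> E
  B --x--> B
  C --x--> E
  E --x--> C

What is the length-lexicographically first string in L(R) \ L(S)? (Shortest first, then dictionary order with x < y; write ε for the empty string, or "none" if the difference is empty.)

The string x is accepted by R but not by S.
No shorter string lies in the difference, and x is the lexicographically first length-1 string in L(R) \ L(S).

x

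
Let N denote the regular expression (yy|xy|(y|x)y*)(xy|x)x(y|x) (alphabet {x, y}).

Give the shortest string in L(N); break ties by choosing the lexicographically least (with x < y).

xxxx

By inspection of the expression, no string of length less than 4 matches, and xxxx is the lexicographically first match of length 4.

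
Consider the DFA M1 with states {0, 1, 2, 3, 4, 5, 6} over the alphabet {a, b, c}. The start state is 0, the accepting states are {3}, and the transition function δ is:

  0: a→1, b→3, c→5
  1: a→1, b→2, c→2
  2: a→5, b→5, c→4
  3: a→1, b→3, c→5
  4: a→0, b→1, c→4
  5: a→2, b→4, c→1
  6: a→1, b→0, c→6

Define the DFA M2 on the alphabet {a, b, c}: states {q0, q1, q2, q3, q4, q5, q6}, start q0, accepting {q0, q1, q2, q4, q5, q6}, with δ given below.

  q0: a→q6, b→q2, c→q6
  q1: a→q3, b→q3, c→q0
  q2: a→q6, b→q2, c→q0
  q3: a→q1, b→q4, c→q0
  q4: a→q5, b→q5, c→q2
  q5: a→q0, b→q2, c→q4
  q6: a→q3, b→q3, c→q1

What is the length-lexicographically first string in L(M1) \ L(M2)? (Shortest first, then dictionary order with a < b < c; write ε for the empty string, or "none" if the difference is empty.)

The string cbab is accepted by M1 but not by M2.
No shorter string lies in the difference, and cbab is the lexicographically first length-4 string in L(M1) \ L(M2).

cbab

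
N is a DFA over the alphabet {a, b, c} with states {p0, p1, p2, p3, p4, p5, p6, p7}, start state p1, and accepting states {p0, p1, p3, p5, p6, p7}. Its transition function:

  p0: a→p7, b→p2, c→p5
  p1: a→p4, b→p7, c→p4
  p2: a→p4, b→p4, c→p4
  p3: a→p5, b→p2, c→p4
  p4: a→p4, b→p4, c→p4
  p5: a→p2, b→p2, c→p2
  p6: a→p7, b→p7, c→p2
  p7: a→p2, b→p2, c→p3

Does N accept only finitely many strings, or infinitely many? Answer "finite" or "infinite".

finite

The useful states (reachable from p1 and able to reach an accepting state) are {p1, p3, p5, p7}.
Restricted to these states the transition graph has no cycle, so every accepting path has bounded length and L is finite.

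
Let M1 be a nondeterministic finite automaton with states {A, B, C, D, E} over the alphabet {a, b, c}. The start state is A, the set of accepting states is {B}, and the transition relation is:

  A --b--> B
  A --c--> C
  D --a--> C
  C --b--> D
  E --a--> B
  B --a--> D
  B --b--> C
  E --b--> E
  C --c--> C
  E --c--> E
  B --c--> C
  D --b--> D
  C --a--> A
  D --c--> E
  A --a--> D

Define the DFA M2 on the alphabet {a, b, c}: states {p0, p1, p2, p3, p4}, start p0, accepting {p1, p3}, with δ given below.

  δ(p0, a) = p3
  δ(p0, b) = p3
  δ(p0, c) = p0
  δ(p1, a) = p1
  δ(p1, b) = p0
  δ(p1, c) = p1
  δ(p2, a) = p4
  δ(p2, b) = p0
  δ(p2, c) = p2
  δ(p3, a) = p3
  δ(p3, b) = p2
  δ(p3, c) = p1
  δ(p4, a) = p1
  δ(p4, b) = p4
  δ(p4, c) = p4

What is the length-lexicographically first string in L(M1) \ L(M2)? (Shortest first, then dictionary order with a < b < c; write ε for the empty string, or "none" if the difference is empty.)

The string cab is accepted by M1 but not by M2.
No shorter string lies in the difference, and cab is the lexicographically first length-3 string in L(M1) \ L(M2).

cab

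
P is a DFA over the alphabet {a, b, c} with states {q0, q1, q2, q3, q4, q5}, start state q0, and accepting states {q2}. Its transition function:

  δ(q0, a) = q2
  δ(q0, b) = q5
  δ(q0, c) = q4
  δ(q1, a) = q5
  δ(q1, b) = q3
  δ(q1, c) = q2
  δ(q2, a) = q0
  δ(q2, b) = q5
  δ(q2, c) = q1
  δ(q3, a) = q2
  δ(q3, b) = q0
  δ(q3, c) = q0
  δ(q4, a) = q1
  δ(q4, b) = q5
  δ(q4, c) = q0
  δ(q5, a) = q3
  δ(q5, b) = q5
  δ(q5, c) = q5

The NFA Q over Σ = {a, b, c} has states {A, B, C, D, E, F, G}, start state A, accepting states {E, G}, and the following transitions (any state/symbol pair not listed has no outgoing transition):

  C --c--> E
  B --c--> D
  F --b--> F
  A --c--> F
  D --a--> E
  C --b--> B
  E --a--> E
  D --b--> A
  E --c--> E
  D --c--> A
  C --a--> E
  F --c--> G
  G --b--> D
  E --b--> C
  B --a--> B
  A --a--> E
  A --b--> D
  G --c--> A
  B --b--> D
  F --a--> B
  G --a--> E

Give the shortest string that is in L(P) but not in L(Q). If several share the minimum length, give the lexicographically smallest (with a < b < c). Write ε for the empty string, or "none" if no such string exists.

The string cac is accepted by P but not by Q.
No shorter string lies in the difference, and cac is the lexicographically first length-3 string in L(P) \ L(Q).

cac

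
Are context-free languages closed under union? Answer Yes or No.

Yes

Take grammars for L₁ and L₂ with disjoint nonterminals and start symbols S₁, S₂; the grammar with a new start symbol and productions S → S₁ | S₂ generates L₁ ∪ L₂.
So the context-free languages are closed under union.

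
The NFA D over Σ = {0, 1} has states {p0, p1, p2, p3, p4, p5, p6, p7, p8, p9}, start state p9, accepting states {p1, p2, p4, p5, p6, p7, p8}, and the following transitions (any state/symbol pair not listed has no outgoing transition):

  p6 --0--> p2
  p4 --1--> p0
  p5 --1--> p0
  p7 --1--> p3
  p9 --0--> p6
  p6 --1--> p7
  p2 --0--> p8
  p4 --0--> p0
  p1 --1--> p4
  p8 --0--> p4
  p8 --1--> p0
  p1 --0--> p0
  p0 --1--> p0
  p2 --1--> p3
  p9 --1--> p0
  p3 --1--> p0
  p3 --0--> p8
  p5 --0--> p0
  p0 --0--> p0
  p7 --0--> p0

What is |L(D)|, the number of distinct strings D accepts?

The useful subgraph on states {p2, p3, p4, p6, p7, p8, p9} is acyclic, so L(D) is finite; the longest accepting path visits 6 useful states, giving maximum string length 5.
Counting accepting paths from p9 by length: 1 of length 1, 2 of length 2, 1 of length 3, 3 of length 4, 2 of length 5. Total 9.

9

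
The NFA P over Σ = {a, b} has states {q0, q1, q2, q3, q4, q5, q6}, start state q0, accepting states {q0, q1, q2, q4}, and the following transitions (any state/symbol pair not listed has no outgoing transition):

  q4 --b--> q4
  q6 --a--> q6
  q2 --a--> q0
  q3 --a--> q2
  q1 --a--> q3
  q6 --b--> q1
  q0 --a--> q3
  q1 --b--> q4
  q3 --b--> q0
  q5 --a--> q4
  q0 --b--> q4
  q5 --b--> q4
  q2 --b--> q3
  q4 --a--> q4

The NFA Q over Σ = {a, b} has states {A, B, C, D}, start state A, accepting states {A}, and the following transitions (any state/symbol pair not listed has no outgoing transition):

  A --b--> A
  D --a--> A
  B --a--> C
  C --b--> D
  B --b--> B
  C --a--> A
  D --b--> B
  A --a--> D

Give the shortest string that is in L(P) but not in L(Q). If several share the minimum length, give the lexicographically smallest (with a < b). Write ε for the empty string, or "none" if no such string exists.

The string ab is accepted by P but not by Q.
No shorter string lies in the difference, and ab is the lexicographically first length-2 string in L(P) \ L(Q).

ab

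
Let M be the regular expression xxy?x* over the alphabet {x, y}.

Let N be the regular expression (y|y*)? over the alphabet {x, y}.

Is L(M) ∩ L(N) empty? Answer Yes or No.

Yes

Converting the expression M to a DFA (subset construction, then merging equivalent states) gives the minimal DFA with states {m0, m1, m2, m3, m4}, start state m0, accepting states {m3, m4} and transitions m0: x→m1, y→m2; m1: x→m3, y→m2; m2: x→m2, y→m2; m3: x→m4, y→m4; m4: x→m4, y→m2.
Converting the expression N to a DFA (subset construction, then merging equivalent states) gives the minimal DFA with states {n0, n1}, start state n0, accepting states {n0} and transitions n0: x→n1, y→n0; n1: x→n1, y→n1.
Exploring the product automaton M × N from the start pair (m0, n0), following both machines on each input symbol, reaches 6 state pairs: (m0, n0), (m1, n1), (m2, n0), (m3, n1), (m2, n1), (m4, n1).
M accepts in {m3, m4} and N accepts in {n0}; no reachable pair has both components accepting, so no string drives both machines to acceptance simultaneously and L(M) ∩ L(N) = ∅.
So no string is accepted by both, and the intersection is empty.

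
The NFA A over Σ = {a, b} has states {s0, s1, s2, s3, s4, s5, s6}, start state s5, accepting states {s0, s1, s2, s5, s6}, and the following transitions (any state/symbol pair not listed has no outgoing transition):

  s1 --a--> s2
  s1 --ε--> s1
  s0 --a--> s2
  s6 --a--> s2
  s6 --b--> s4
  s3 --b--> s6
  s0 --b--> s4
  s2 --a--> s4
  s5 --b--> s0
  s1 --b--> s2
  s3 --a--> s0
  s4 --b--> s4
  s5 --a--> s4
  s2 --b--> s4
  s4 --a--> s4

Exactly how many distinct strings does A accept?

The useful subgraph on states {s0, s2, s5} is acyclic, so L(A) is finite; the longest accepting path visits 3 useful states, giving maximum string length 2.
Counting accepting paths from s5 by length: 1 of length 0, 1 of length 1, 1 of length 2. Total 3.

3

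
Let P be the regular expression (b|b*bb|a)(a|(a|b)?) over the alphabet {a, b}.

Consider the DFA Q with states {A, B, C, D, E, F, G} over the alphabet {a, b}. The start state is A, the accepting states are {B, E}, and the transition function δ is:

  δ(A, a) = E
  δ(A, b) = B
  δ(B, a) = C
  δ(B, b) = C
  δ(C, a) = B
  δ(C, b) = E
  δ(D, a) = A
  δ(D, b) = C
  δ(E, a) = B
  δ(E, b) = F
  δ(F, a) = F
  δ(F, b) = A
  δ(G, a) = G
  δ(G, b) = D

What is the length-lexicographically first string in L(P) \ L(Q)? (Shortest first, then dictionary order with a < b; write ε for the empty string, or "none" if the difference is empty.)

ab

The string ab is accepted by P but not by Q.
No shorter string lies in the difference, and ab is the lexicographically first length-2 string in L(P) \ L(Q).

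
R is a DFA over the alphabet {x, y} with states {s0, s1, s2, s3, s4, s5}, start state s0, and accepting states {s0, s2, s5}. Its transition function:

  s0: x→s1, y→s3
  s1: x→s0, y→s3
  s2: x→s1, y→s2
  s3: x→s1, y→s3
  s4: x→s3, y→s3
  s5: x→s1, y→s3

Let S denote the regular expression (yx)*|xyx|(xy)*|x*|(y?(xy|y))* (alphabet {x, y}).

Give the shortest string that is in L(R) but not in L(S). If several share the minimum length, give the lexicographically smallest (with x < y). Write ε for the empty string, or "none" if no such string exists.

yxx

The string yxx is accepted by R but not by S.
No shorter string lies in the difference, and yxx is the lexicographically first length-3 string in L(R) \ L(S).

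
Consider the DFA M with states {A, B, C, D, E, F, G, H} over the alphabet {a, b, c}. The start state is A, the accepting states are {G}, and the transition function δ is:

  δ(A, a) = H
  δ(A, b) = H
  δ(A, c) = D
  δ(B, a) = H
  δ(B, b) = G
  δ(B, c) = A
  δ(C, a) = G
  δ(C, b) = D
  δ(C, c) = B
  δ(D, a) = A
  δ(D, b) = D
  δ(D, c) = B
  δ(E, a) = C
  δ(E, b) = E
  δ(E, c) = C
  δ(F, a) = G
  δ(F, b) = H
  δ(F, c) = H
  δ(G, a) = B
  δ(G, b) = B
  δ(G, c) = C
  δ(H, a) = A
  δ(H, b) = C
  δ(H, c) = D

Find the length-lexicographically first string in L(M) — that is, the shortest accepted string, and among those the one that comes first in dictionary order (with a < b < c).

A breadth-first search from A reaches an accepting state first via the path A → H → C → G on input aba.
No string of length < 3 is accepted (BFS exhausts all shorter strings without reaching an accepting state), and aba is the lexicographically least accepting string of length 3.

aba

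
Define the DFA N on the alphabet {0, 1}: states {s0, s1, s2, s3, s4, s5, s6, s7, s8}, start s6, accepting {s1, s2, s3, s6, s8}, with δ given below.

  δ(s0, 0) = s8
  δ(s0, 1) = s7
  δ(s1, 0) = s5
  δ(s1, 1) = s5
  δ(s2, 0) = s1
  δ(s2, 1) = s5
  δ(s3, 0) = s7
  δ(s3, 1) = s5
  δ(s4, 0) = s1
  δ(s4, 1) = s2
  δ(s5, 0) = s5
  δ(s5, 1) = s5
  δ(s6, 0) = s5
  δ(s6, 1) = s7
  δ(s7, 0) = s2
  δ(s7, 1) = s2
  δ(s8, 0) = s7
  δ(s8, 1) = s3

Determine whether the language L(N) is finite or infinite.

finite

The useful states (reachable from s6 and able to reach an accepting state) are {s1, s2, s6, s7}.
Restricted to these states the transition graph has no cycle, so every accepting path has bounded length and L is finite.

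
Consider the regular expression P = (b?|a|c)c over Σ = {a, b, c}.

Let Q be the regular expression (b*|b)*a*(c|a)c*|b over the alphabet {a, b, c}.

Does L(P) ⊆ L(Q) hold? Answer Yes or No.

Converting the expression P to a DFA (subset construction, then merging equivalent states) gives the minimal DFA with states {p0, p1, p2, p3, p4}, start state p0, accepting states {p2, p4} and transitions p0: a→p1, b→p1, c→p2; p1: a→p3, b→p3, c→p4; p2: a→p3, b→p3, c→p4; p3: a→p3, b→p3, c→p3; p4: a→p3, b→p3, c→p3.
Converting the expression Q to a DFA (subset construction, then merging equivalent states) gives the minimal DFA with states {q0, q1, q2, q3, q4, q5}, start state q0, accepting states {q1, q2, q3} and transitions q0: a→q1, b→q2, c→q3; q1: a→q1, b→q4, c→q3; q2: a→q1, b→q5, c→q3; q3: a→q4, b→q4, c→q3; q4: a→q4, b→q4, c→q4; q5: a→q1, b→q5, c→q3.
Exploring the product automaton P × Q from the start pair (p0, q0), following both machines on each input symbol, reaches 9 state pairs: (p0, q0), (p1, q1), (p1, q2), (p2, q3), (p3, q1), (p3, q4), (p4, q3), (p3, q5), (p3, q3).
P accepts in {p2, p4} and Q accepts in {q1, q2, q3}. The reachable pairs whose P-component is accepting are (p2, q3), (p4, q3); in each of them the Q-component is accepting too, so the product for L(P) \ L(Q) (P-component accepting, Q-component rejecting) has no reachable accepting pair and the difference is empty.
Hence every string in L(P) is also in L(Q).

Yes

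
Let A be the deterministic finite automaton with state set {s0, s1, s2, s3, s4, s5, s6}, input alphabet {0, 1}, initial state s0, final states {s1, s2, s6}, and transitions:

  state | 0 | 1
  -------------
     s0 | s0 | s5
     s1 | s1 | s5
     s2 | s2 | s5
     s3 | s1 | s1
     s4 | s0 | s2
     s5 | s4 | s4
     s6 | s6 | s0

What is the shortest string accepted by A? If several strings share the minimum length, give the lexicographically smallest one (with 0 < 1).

A breadth-first search from s0 reaches an accepting state first via the path s0 → s5 → s4 → s2 on input 101.
No string of length < 3 is accepted (BFS exhausts all shorter strings without reaching an accepting state), and 101 is the lexicographically least accepting string of length 3.

101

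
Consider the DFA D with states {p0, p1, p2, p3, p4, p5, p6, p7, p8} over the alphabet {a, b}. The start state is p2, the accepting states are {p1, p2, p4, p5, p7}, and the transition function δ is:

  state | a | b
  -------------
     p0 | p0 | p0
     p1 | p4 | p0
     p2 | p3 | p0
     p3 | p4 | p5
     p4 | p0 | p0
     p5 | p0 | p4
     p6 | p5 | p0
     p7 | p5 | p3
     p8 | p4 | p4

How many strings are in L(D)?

4

The useful subgraph on states {p2, p3, p4, p5} is acyclic, so L(D) is finite; the longest accepting path visits 4 useful states, giving maximum string length 3.
Counting accepting paths from p2 by length: 1 of length 0, 2 of length 2, 1 of length 3. Total 4.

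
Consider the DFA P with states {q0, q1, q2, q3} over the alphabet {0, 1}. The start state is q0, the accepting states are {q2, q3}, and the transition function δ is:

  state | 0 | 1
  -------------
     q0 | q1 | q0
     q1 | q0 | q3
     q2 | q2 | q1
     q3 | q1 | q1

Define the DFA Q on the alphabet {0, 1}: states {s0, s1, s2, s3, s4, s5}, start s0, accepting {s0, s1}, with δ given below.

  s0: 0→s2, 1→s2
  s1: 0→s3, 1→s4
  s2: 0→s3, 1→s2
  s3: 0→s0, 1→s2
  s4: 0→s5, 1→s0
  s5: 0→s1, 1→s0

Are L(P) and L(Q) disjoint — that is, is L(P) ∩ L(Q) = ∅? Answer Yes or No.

Yes

Exploring the product automaton P × Q from the start pair (q0, s0), following both machines on each input symbol, reaches 7 state pairs: (q0, s0), (q1, s2), (q0, s2), (q0, s3), (q3, s2), (q1, s3), (q1, s0).
P accepts in {q2, q3} and Q accepts in {s0, s1}; no reachable pair has both components accepting, so no string drives both machines to acceptance simultaneously and L(P) ∩ L(Q) = ∅.
So no string is accepted by both, and the intersection is empty.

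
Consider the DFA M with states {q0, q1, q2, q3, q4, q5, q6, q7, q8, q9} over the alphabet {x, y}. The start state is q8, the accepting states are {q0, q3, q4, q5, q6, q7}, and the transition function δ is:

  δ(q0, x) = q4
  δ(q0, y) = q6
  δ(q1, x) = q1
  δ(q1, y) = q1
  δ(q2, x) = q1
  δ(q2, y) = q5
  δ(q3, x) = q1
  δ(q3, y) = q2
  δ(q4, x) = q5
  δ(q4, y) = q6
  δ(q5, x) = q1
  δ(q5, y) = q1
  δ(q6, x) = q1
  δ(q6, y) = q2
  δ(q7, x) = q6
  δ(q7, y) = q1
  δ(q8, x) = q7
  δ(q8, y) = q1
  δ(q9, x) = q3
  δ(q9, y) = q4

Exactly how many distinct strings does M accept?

The useful subgraph on states {q2, q5, q6, q7, q8} is acyclic, so L(M) is finite; the longest accepting path visits 5 useful states, giving maximum string length 4.
Counting accepting paths from q8 by length: 1 of length 1, 1 of length 2, 1 of length 4. Total 3.

3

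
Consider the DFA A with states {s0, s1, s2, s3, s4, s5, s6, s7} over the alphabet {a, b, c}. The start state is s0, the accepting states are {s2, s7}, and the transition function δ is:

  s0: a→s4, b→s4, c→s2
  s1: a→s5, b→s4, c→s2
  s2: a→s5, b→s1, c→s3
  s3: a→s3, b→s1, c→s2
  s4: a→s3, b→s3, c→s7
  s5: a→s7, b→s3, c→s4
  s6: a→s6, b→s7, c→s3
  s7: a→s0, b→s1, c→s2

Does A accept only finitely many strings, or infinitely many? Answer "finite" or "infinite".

State s2 is reachable from the start and can reach an accepting state, and it lies on the cycle s2 → s1 → s2.
Traversing that cycle any number of times yields accepted strings of unbounded length, so the language is infinite.

infinite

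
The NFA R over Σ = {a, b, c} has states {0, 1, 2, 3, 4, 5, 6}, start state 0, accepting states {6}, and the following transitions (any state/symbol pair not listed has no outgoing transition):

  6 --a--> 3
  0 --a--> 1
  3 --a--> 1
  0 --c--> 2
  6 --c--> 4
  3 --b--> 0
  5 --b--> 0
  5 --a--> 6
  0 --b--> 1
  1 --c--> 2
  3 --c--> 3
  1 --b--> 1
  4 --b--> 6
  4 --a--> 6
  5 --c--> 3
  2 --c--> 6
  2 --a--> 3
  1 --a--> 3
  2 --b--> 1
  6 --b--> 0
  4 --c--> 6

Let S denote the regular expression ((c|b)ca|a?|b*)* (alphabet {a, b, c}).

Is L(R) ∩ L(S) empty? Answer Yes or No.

Converting the expression S to a DFA (subset construction, then merging equivalent states) gives the minimal DFA with states {s0, s1, s2, s3, s4, s5}, start state s0, accepting states {s0, s1} and transitions s0: a→s0, b→s1, c→s2; s1: a→s0, b→s1, c→s3; s2: a→s4, b→s4, c→s5; s3: a→s0, b→s4, c→s5; s4: a→s4, b→s4, c→s4; s5: a→s0, b→s4, c→s4.
Exploring the product automaton R × S from the start pair (0, s0), following both machines on each input symbol, reaches 16 state pairs: (0, s0), (1, s0), (1, s1), (2, s2), (3, s0), (2, s3), (3, s4), (1, s4), (6, s5), (0, s1), (3, s2), (0, s4), (2, s4), (4, s4), (3, s5), (6, s4).
R accepts in {6} and S accepts in {s0, s1}; no reachable pair has both components accepting, so no string drives both machines to acceptance simultaneously and L(R) ∩ L(S) = ∅.
So no string is accepted by both, and the intersection is empty.

Yes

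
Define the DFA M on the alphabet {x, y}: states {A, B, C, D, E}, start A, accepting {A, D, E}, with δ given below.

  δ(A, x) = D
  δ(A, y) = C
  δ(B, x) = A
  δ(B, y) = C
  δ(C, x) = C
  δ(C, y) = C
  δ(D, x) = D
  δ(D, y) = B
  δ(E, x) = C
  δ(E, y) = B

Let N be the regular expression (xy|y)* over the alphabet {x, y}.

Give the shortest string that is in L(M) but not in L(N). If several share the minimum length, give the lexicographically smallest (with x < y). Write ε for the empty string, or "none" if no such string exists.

x

The string x is accepted by M but not by N.
No shorter string lies in the difference, and x is the lexicographically first length-1 string in L(M) \ L(N).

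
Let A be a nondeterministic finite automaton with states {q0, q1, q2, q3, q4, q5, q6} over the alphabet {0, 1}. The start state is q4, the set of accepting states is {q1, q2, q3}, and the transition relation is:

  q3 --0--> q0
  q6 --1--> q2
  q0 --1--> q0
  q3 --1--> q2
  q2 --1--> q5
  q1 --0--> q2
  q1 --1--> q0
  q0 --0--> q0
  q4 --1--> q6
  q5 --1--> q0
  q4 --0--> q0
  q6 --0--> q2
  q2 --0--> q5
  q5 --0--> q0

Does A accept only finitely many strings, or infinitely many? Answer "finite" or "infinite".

The useful states (reachable from q4 and able to reach an accepting state) are {q2, q4, q6}.
Restricted to these states the transition graph has no cycle, so every accepting path has bounded length and L is finite.

finite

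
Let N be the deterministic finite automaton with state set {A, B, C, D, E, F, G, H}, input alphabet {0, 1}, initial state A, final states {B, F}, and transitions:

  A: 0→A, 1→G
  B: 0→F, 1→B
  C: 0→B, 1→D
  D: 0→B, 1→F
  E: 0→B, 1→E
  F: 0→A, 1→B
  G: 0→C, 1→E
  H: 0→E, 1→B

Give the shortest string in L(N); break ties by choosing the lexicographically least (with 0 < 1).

100

A breadth-first search from A reaches an accepting state first via the path A → G → C → B on input 100.
No string of length < 3 is accepted (BFS exhausts all shorter strings without reaching an accepting state), and 100 is the lexicographically least accepting string of length 3.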